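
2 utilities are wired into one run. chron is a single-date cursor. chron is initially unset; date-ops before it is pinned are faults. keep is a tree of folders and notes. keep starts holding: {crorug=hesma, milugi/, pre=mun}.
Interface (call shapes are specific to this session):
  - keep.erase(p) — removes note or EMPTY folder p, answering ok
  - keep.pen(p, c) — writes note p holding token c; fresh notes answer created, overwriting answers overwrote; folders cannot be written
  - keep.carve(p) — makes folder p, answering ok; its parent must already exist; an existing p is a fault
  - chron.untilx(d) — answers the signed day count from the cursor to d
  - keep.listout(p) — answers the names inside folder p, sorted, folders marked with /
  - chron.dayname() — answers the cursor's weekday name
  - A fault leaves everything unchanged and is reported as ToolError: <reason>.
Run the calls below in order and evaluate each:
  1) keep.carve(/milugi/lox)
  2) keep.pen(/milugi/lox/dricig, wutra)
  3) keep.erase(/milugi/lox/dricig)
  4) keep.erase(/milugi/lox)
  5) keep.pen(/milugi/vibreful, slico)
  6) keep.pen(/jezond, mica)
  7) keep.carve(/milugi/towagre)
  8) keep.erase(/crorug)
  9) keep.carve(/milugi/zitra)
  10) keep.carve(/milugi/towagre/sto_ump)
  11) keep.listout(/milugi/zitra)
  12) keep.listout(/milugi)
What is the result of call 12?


Act: carve[p→/milugi/lox]
Obs: ok
Act: pen[p→/milugi/lox/dricig; c→wutra]
Obs: created
Act: erase[p→/milugi/lox/dricig]
Obs: ok
Act: erase[p→/milugi/lox]
Obs: ok
Act: pen[p→/milugi/vibreful; c→slico]
Obs: created
Act: pen[p→/jezond; c→mica]
Obs: created
Act: carve[p→/milugi/towagre]
Obs: ok
Act: erase[p→/crorug]
Obs: ok
Act: carve[p→/milugi/zitra]
Obs: ok
Act: carve[p→/milugi/towagre/sto_ump]
Obs: ok
Act: listout[p→/milugi/zitra]
Obs: []
Act: listout[p→/milugi]
Obs: [towagre/, vibreful, zitra/]

Answer: [towagre/, vibreful, zitra/]


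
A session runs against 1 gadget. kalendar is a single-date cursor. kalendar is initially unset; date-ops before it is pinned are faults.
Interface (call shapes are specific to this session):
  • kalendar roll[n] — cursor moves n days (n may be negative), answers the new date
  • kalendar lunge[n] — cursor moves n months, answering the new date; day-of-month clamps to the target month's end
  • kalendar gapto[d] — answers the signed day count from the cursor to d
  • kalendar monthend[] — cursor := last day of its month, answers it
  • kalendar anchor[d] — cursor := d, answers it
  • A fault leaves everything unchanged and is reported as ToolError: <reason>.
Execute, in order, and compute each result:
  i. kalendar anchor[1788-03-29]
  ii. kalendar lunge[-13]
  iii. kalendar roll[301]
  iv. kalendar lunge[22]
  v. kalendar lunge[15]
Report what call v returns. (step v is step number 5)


-> kalendar anchor(d→1788-03-29)
<- 1788-03-29
-> kalendar lunge(n→-13)
<- 1787-02-28
-> kalendar roll(n→301)
<- 1787-12-26
-> kalendar lunge(n→22)
<- 1789-10-26
-> kalendar lunge(n→15)
<- 1791-01-26

Answer: 1791-01-26


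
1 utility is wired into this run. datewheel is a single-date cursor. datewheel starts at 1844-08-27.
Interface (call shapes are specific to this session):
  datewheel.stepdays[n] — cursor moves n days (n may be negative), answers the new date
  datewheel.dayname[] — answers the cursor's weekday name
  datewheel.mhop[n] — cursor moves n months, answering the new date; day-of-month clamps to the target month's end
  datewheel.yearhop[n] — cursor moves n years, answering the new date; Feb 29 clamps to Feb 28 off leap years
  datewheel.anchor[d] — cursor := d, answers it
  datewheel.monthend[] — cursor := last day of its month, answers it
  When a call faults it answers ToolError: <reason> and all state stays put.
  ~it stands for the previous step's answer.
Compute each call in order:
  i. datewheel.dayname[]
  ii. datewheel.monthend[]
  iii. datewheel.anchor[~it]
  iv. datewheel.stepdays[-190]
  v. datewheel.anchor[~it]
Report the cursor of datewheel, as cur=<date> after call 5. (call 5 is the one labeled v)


→ datewheel.dayname()
← Tuesday
→ datewheel.monthend()
← 1844-08-31
→ datewheel.anchor(d→~it)
← 1844-08-31
→ datewheel.stepdays(n→-190)
← 1844-02-23
→ datewheel.anchor(d→~it)
← 1844-02-23

Answer: cur=1844-02-23


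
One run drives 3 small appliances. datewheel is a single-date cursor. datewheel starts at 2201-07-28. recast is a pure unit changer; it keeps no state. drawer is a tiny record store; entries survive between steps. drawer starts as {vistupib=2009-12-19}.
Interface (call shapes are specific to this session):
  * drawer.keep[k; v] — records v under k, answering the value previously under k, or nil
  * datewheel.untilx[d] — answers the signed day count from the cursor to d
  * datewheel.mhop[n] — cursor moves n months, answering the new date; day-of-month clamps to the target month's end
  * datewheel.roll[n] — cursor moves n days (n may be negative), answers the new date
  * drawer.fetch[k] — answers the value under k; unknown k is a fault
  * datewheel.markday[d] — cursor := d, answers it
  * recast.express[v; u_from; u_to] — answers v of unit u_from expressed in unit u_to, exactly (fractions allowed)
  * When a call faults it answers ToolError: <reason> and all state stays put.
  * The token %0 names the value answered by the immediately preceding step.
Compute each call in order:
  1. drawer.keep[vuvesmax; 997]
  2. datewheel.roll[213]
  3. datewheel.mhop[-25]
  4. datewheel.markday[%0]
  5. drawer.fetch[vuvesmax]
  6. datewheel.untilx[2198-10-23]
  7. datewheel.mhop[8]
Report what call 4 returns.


Using drawer.keep(k='vuvesmax', v='997'), giving nil.
I use datewheel.roll(n='213'), and see 2202-02-26.
Next I call datewheel.mhop(n='-25'), yielding 2200-01-26.
Using datewheel.markday(d='%0'): 2200-01-26.
I run drawer.fetch(k='vuvesmax'), which returns 997.
Calling datewheel.untilx(d='2198-10-23'), and get -460.
Then datewheel.mhop(n='8'), and observe 2200-09-26.

Answer: 2200-01-26


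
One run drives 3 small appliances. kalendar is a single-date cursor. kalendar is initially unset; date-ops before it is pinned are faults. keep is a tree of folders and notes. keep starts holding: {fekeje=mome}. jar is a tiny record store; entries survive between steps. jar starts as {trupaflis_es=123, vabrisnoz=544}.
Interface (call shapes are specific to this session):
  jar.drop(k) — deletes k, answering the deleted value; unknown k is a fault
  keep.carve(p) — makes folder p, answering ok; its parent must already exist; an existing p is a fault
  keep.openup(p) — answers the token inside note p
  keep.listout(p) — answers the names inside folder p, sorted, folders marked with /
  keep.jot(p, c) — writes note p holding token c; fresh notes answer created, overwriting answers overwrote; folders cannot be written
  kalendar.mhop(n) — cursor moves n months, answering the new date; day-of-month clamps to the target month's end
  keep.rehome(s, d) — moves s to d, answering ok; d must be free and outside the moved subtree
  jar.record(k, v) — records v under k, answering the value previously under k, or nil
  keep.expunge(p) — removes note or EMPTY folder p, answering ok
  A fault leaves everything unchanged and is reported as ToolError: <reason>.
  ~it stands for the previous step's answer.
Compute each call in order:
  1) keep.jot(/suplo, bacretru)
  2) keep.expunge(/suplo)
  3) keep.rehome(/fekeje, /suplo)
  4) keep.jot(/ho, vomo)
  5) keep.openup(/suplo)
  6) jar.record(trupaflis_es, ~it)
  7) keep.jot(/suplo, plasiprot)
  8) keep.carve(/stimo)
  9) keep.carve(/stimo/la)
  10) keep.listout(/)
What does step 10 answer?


! 1. keep.jot(p='/suplo', c='bacretru') : created
! 2. keep.expunge(p='/suplo') : ok
! 3. keep.rehome(s='/fekeje', d='/suplo') : ok
! 4. keep.jot(p='/ho', c='vomo') : created
! 5. keep.openup(p='/suplo') : mome
! 6. jar.record(k='trupaflis_es', v='~it') : 123
! 7. keep.jot(p='/suplo', c='plasiprot') : overwrote
! 8. keep.carve(p='/stimo') : ok
! 9. keep.carve(p='/stimo/la') : ok
! 10. keep.listout(p='/') : [ho, stimo/, suplo]

Answer: [ho, stimo/, suplo]


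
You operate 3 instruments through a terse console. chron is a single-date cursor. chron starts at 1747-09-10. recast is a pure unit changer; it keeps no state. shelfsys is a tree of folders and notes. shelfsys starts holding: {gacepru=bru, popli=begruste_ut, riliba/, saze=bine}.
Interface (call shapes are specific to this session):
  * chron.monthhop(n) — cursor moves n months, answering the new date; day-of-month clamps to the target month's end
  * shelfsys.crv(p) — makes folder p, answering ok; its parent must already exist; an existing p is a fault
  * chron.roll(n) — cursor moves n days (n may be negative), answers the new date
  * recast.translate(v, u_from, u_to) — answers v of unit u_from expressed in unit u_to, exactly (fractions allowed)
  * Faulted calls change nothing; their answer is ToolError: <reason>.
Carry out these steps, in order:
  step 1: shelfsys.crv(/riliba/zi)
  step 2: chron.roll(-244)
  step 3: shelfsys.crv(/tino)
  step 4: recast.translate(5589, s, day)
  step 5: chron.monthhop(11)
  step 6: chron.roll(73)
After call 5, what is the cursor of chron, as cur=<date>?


Answer: cur=1747-12-09

Derivation:
>> shelfsys.crv(/riliba/zi)
<< ok
>> chron.roll(-244)
<< 1747-01-09
>> shelfsys.crv(/tino)
<< ok
>> recast.translate(5589, s, day)
<< 207/3200
>> chron.monthhop(11)
<< 1747-12-09
>> chron.roll(73)
<< 1748-02-20


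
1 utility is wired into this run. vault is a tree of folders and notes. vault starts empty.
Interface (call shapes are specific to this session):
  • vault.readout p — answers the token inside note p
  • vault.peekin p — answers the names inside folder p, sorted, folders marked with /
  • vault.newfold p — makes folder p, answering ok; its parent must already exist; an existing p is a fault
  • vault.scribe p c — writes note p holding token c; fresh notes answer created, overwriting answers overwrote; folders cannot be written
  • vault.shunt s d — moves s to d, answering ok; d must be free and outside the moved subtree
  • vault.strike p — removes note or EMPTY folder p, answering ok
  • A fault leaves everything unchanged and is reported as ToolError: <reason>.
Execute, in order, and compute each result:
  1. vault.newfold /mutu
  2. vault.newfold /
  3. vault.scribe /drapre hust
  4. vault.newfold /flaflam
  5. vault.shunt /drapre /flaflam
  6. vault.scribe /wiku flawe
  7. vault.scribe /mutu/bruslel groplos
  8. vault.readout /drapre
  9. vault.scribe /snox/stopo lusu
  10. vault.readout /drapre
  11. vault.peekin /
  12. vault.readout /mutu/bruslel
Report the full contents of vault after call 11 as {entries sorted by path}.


-> newfold(/mutu)
<- ok
-> newfold(/)
<- ToolError: exists
-> scribe(/drapre, hust)
<- created
-> newfold(/flaflam)
<- ok
-> shunt(/drapre, /flaflam)
<- ToolError: exists
-> scribe(/wiku, flawe)
<- created
-> scribe(/mutu/bruslel, groplos)
<- created
-> readout(/drapre)
<- hust
-> scribe(/snox/stopo, lusu)
<- ToolError: no parent
-> readout(/drapre)
<- hust
-> peekin(/)
<- [drapre, flaflam/, mutu/, wiku]
-> readout(/mutu/bruslel)
<- groplos

Answer: {drapre=hust, flaflam/, mutu/, mutu/bruslel=groplos, wiku=flawe}


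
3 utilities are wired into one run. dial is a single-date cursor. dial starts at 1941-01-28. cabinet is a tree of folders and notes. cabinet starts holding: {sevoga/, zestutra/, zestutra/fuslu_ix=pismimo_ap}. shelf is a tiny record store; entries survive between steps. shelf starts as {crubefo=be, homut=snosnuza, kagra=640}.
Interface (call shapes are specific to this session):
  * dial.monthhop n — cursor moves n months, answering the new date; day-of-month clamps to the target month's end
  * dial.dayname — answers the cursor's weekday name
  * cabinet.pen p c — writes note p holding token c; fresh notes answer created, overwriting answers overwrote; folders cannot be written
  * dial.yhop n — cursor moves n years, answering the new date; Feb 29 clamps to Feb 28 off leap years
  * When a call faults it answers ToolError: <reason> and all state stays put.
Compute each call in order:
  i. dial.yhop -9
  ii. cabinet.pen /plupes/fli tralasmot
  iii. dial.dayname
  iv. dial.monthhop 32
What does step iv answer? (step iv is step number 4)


Invoking yhop using n=-9, and see 1932-01-28.
I run pen using p=/plupes/fli, c=tralasmot, and see ToolError: no parent.
Next I call dayname(), which returns Thursday.
Then monthhop using n=32, and get 1934-09-28.

Answer: 1934-09-28


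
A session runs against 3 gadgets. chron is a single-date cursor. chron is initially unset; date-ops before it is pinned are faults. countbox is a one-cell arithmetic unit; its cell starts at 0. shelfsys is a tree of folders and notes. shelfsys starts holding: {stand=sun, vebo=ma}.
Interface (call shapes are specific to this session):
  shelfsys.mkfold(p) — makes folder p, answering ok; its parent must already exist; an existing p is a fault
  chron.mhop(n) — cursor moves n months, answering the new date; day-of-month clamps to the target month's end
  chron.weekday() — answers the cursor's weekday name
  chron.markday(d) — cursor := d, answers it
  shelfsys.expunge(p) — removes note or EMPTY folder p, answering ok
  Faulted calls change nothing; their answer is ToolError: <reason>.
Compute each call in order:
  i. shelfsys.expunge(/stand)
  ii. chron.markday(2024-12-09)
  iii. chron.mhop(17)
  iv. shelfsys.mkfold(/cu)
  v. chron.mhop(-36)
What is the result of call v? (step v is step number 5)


Answer: 2023-05-09

Derivation:
;; shelfsys.expunge(p='/stand') == ok
;; chron.markday(d='2024-12-09') == 2024-12-09
;; chron.mhop(n='17') == 2026-05-09
;; shelfsys.mkfold(p='/cu') == ok
;; chron.mhop(n='-36') == 2023-05-09


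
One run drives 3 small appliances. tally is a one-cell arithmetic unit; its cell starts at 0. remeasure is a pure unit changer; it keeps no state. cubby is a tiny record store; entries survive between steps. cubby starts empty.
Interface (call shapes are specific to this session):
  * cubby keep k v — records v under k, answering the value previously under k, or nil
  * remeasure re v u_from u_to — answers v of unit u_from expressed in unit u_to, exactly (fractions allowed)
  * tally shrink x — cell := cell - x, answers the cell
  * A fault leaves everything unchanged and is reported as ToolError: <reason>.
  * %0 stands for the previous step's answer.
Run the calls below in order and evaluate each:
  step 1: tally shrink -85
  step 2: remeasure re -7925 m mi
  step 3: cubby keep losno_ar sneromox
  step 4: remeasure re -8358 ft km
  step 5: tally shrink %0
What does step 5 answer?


Answer: 54717199/625000

Derivation:
$ tally shrink -85
:: 85
$ remeasure re -7925 m mi
:: -990625/201168
$ cubby keep losno_ar sneromox
:: nil
$ remeasure re -8358 ft km
:: -1592199/625000
$ tally shrink %0
:: 54717199/625000


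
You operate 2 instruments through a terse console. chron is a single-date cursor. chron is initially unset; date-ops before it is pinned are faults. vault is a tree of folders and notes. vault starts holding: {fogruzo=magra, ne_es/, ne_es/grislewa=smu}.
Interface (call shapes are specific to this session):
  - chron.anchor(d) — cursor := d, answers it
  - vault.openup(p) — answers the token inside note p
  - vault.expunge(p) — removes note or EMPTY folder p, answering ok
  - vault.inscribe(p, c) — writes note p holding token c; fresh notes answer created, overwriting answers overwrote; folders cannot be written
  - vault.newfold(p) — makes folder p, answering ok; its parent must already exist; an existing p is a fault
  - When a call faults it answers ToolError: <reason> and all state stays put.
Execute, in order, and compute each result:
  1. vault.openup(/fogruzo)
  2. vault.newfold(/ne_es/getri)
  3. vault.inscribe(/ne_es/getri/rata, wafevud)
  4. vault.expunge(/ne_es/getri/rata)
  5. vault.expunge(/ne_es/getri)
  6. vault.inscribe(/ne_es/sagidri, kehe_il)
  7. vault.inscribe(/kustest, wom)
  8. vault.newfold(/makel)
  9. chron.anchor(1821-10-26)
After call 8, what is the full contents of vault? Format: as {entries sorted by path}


Answer: {fogruzo=magra, kustest=wom, makel/, ne_es/, ne_es/grislewa=smu, ne_es/sagidri=kehe_il}

Derivation:
-- openup(p: /fogruzo) ~> magra
-- newfold(p: /ne_es/getri) ~> ok
-- inscribe(p: /ne_es/getri/rata, c: wafevud) ~> created
-- expunge(p: /ne_es/getri/rata) ~> ok
-- expunge(p: /ne_es/getri) ~> ok
-- inscribe(p: /ne_es/sagidri, c: kehe_il) ~> created
-- inscribe(p: /kustest, c: wom) ~> created
-- newfold(p: /makel) ~> ok
-- anchor(d: 1821-10-26) ~> 1821-10-26


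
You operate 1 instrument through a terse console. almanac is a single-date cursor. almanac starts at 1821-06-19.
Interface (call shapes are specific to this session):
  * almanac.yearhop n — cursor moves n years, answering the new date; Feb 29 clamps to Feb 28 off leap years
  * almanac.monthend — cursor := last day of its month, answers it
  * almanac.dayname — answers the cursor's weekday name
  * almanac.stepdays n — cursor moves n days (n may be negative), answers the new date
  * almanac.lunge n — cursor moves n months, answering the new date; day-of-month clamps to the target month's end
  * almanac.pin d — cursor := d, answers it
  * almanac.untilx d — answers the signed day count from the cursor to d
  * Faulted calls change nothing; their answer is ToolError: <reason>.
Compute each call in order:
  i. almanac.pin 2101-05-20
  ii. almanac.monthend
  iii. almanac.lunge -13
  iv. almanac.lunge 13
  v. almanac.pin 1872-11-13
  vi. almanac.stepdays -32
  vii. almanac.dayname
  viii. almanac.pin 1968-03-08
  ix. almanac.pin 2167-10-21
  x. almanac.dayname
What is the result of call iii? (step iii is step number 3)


$ almanac.pin d=2101-05-20
  2101-05-20
$ almanac.monthend
  2101-05-31
$ almanac.lunge n=-13
  2100-04-30
$ almanac.lunge n=13
  2101-05-30
$ almanac.pin d=1872-11-13
  1872-11-13
$ almanac.stepdays n=-32
  1872-10-12
$ almanac.dayname
  Saturday
$ almanac.pin d=1968-03-08
  1968-03-08
$ almanac.pin d=2167-10-21
  2167-10-21
$ almanac.dayname
  Wednesday

Answer: 2100-04-30


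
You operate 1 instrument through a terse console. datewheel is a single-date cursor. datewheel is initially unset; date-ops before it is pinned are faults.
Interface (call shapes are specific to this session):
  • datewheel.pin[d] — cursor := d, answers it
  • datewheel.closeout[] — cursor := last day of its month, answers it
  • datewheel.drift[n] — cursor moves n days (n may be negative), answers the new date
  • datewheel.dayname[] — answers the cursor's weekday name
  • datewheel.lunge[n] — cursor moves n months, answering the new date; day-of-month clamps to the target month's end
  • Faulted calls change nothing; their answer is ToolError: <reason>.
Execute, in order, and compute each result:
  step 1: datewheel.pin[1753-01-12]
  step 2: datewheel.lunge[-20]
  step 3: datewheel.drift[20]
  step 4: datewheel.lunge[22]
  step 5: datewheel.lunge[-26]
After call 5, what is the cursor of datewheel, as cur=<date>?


Answer: cur=1751-02-01

Derivation:
==> pin(1753-01-12)
<== 1753-01-12
==> lunge(-20)
<== 1751-05-12
==> drift(20)
<== 1751-06-01
==> lunge(22)
<== 1753-04-01
==> lunge(-26)
<== 1751-02-01


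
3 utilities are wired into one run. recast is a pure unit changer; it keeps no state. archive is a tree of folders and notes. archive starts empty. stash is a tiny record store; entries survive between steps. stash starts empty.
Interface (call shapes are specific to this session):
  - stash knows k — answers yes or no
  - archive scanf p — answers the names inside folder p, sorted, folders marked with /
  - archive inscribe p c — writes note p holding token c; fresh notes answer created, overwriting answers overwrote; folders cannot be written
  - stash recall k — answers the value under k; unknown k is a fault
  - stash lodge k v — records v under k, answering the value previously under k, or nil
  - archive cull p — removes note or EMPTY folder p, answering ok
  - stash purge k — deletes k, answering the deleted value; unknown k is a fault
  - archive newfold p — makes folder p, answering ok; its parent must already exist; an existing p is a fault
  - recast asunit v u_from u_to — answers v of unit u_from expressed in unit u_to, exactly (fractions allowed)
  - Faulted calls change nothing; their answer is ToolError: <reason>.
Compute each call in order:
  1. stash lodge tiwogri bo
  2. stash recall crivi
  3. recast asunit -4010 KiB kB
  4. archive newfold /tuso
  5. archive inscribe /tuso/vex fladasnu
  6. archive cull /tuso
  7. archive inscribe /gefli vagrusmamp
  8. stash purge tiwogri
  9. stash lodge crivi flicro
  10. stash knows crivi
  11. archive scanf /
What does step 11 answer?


Answer: [gefli, tuso/]

Derivation:
→ stash lodge(k: tiwogri, v: bo)
← nil
→ stash recall(k: crivi)
← ToolError: no such key crivi
→ recast asunit(v: -4010, u_from: KiB, u_to: kB)
← -102656/25
→ archive newfold(p: /tuso)
← ok
→ archive inscribe(p: /tuso/vex, c: fladasnu)
← created
→ archive cull(p: /tuso)
← ToolError: not empty
→ archive inscribe(p: /gefli, c: vagrusmamp)
← created
→ stash purge(k: tiwogri)
← bo
→ stash lodge(k: crivi, v: flicro)
← nil
→ stash knows(k: crivi)
← yes
→ archive scanf(p: /)
← [gefli, tuso/]


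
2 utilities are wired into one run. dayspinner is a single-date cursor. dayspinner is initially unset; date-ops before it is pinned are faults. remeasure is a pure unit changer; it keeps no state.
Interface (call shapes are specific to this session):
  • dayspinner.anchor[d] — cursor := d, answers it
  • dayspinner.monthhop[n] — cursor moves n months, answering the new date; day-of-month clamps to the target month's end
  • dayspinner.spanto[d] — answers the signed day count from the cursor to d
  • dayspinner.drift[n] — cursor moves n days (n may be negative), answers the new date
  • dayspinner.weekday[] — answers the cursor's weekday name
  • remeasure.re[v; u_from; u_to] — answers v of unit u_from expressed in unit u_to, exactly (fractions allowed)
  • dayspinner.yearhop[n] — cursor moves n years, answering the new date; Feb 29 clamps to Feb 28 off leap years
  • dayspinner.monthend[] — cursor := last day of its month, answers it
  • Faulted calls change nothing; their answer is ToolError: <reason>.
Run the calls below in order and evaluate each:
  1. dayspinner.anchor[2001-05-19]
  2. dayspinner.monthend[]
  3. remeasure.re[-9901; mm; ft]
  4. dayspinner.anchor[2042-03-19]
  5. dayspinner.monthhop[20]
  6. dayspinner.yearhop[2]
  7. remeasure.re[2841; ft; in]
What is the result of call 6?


Answer: 2045-11-19

Derivation:
CALL dayspinner.anchor[d=2001-05-19]
RET  2001-05-19
CALL dayspinner.monthend[]
RET  2001-05-31
CALL remeasure.re[v=-9901; u_from=mm; u_to=ft]
RET  -49505/1524
CALL dayspinner.anchor[d=2042-03-19]
RET  2042-03-19
CALL dayspinner.monthhop[n=20]
RET  2043-11-19
CALL dayspinner.yearhop[n=2]
RET  2045-11-19
CALL remeasure.re[v=2841; u_from=ft; u_to=in]
RET  34092


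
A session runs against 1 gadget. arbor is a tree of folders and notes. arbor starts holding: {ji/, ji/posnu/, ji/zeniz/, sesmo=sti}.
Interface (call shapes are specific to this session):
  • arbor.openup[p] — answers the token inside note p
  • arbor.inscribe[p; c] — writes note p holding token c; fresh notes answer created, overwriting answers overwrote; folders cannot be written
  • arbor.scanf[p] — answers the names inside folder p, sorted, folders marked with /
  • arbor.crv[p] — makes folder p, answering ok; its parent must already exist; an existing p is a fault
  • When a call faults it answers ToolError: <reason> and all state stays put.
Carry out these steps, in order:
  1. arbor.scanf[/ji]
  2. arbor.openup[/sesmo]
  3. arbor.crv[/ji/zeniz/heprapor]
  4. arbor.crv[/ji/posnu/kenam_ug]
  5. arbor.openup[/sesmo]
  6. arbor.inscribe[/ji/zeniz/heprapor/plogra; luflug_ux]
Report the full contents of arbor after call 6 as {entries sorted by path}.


% arbor.scanf p='/ji'
[out] [posnu/, zeniz/]
% arbor.openup p='/sesmo'
[out] sti
% arbor.crv p='/ji/zeniz/heprapor'
[out] ok
% arbor.crv p='/ji/posnu/kenam_ug'
[out] ok
% arbor.openup p='/sesmo'
[out] sti
% arbor.inscribe p='/ji/zeniz/heprapor/plogra' c='luflug_ux'
[out] created

Answer: {ji/, ji/posnu/, ji/posnu/kenam_ug/, ji/zeniz/, ji/zeniz/heprapor/, ji/zeniz/heprapor/plogra=luflug_ux, sesmo=sti}


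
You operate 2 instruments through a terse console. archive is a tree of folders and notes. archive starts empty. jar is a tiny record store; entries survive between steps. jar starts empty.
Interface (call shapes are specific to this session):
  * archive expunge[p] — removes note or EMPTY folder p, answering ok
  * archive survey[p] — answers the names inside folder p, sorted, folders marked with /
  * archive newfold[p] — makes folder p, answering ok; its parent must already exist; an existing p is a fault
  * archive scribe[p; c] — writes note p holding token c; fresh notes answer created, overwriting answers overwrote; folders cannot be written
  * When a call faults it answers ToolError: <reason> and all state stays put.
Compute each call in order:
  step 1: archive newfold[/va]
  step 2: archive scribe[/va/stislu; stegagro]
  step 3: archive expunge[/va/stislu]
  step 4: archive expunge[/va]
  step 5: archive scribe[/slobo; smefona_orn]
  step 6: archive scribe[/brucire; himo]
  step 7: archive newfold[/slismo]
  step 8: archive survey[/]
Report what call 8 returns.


Answer: [brucire, slismo/, slobo]

Derivation:
I run archive newfold using p=/va, and observe ok.
I run archive scribe using p=/va/stislu, c=stegagro, yielding created.
Using archive expunge using p=/va/stislu, → ok.
Next I call archive expunge using p=/va, yielding ok.
Invoking archive scribe using p=/slobo, c=smefona_orn: created.
I run archive scribe using p=/brucire, c=himo, and observe created.
Using archive newfold using p=/slismo, which returns ok.
Next I call archive survey using p=/, → [brucire, slismo/, slobo].


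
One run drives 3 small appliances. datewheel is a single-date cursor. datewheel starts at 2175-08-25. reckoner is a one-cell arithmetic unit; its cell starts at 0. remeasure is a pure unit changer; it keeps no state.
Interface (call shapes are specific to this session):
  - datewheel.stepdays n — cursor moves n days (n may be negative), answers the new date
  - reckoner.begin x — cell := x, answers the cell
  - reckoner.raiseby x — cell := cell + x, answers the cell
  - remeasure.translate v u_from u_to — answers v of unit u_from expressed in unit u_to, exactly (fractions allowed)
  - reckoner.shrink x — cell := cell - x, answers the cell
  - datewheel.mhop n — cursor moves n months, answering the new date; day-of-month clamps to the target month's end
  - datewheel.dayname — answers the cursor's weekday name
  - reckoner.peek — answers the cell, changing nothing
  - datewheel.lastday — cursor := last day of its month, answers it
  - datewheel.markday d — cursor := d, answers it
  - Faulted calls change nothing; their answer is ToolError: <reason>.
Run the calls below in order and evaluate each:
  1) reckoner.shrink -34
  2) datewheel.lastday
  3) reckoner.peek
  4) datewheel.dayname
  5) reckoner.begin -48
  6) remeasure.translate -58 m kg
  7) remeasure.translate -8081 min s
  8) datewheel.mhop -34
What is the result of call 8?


Answer: 2172-10-31

Derivation:
Next I call reckoner.shrink(x='-34'), and get 34.
Next I call datewheel.lastday(), — result: 2175-08-31.
I call reckoner.peek(): 34.
Next I call datewheel.dayname, yielding Thursday.
Invoking reckoner.begin(x='-48'), and see -48.
Calling remeasure.translate(v='-58', u_from='m', u_to='kg'), yielding ToolError: incompatible units.
Calling remeasure.translate(v='-8081', u_from='min', u_to='s'): -484860.
I call datewheel.mhop(n='-34'), — result: 2172-10-31.


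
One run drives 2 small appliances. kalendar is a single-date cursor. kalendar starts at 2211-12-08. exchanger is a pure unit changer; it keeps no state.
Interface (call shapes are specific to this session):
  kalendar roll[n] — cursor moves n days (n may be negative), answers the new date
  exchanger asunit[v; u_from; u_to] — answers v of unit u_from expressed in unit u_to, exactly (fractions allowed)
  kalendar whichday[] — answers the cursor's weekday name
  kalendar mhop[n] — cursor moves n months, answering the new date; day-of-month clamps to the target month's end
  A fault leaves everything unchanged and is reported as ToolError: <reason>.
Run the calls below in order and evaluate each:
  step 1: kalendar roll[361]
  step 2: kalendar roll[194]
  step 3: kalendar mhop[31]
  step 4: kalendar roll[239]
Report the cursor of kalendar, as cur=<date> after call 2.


Answer: cur=2213-06-15

Derivation:
-- 1. kalendar roll(n='361') == 2212-12-03
-- 2. kalendar roll(n='194') == 2213-06-15
-- 3. kalendar mhop(n='31') == 2216-01-15
-- 4. kalendar roll(n='239') == 2216-09-10


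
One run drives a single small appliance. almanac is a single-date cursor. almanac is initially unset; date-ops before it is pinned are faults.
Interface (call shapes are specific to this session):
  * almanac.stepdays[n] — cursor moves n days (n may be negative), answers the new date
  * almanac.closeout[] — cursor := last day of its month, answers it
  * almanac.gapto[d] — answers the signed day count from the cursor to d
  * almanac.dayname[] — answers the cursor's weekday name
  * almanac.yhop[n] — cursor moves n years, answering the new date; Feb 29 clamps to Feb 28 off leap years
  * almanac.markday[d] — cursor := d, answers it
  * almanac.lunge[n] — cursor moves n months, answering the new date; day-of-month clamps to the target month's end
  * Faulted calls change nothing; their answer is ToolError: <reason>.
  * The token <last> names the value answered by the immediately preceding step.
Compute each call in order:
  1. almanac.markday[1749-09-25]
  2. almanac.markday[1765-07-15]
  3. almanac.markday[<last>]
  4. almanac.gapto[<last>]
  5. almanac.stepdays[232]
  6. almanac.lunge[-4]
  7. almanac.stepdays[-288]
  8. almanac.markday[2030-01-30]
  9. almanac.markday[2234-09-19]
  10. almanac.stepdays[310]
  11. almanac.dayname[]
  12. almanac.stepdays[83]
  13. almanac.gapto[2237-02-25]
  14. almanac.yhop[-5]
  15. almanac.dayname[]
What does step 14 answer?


Answer: 2230-10-17

Derivation:
>> markday(d=1749-09-25)
<< 1749-09-25
>> markday(d=1765-07-15)
<< 1765-07-15
>> markday(d=<last>)
<< 1765-07-15
>> gapto(d=<last>)
<< 0
>> stepdays(n=232)
<< 1766-03-04
>> lunge(n=-4)
<< 1765-11-04
>> stepdays(n=-288)
<< 1765-01-20
>> markday(d=2030-01-30)
<< 2030-01-30
>> markday(d=2234-09-19)
<< 2234-09-19
>> stepdays(n=310)
<< 2235-07-26
>> dayname()
<< Sunday
>> stepdays(n=83)
<< 2235-10-17
>> gapto(d=2237-02-25)
<< 497
>> yhop(n=-5)
<< 2230-10-17
>> dayname()
<< Sunday


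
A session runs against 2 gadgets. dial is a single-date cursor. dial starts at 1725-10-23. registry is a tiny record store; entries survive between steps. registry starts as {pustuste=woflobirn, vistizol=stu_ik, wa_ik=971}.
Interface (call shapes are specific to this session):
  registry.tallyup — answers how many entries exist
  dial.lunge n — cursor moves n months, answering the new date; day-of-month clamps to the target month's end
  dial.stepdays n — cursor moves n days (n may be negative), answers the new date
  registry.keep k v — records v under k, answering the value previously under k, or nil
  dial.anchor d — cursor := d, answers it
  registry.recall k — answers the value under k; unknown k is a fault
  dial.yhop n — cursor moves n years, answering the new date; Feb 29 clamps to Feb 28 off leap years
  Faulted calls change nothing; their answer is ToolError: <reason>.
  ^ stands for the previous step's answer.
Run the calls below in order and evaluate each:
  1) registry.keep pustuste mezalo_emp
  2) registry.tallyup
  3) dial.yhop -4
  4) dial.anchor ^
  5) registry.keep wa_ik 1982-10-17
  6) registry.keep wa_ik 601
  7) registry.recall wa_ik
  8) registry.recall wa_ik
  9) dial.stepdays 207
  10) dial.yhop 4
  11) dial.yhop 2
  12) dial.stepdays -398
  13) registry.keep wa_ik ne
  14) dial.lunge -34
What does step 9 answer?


Step: keep[k='pustuste'; v='mezalo_emp']
Result: woflobirn
Step: tallyup[]
Result: 3
Step: yhop[n='-4']
Result: 1721-10-23
Step: anchor[d='^']
Result: 1721-10-23
Step: keep[k='wa_ik'; v='1982-10-17']
Result: 971
Step: keep[k='wa_ik'; v='601']
Result: 1982-10-17
Step: recall[k='wa_ik']
Result: 601
Step: recall[k='wa_ik']
Result: 601
Step: stepdays[n='207']
Result: 1722-05-18
Step: yhop[n='4']
Result: 1726-05-18
Step: yhop[n='2']
Result: 1728-05-18
Step: stepdays[n='-398']
Result: 1727-04-16
Step: keep[k='wa_ik'; v='ne']
Result: 601
Step: lunge[n='-34']
Result: 1724-06-16

Answer: 1722-05-18


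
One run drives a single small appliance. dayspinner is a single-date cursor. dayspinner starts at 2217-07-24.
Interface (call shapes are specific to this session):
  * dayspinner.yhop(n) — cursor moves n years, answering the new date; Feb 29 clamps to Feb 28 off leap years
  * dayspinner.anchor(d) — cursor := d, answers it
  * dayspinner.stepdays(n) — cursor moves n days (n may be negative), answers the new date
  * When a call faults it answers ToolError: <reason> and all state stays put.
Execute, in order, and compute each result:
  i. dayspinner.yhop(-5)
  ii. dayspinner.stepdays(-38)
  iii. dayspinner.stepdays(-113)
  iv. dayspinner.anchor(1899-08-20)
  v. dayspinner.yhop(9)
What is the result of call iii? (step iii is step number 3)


> yhop n→-5
= 2212-07-24
> stepdays n→-38
= 2212-06-16
> stepdays n→-113
= 2212-02-24
> anchor d→1899-08-20
= 1899-08-20
> yhop n→9
= 1908-08-20

Answer: 2212-02-24


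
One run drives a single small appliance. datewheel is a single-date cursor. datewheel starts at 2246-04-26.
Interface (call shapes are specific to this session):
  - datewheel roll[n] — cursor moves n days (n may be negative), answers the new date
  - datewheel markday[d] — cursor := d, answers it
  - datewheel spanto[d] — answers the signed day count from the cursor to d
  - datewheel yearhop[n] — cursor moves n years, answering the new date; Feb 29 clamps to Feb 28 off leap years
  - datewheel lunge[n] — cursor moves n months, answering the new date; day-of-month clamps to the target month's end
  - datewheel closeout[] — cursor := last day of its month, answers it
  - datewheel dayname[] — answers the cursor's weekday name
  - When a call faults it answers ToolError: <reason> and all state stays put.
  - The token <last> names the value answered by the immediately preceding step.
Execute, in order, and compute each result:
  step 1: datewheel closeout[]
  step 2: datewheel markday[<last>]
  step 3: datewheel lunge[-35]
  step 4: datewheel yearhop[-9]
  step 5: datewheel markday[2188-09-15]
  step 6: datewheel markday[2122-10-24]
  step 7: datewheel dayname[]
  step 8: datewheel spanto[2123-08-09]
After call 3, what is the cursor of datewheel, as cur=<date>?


Then datewheel closeout(), — result: 2246-04-30.
I try datewheel markday(<last>), yielding 2246-04-30.
I invoke datewheel lunge(-35), which returns 2243-05-30.
Next I call datewheel yearhop(-9): 2234-05-30.
I run datewheel markday(2188-09-15), and see 2188-09-15.
I use datewheel markday(2122-10-24), yielding 2122-10-24.
Invoking datewheel dayname(), which returns Saturday.
Using datewheel spanto(2123-08-09), and see 289.

Answer: cur=2243-05-30


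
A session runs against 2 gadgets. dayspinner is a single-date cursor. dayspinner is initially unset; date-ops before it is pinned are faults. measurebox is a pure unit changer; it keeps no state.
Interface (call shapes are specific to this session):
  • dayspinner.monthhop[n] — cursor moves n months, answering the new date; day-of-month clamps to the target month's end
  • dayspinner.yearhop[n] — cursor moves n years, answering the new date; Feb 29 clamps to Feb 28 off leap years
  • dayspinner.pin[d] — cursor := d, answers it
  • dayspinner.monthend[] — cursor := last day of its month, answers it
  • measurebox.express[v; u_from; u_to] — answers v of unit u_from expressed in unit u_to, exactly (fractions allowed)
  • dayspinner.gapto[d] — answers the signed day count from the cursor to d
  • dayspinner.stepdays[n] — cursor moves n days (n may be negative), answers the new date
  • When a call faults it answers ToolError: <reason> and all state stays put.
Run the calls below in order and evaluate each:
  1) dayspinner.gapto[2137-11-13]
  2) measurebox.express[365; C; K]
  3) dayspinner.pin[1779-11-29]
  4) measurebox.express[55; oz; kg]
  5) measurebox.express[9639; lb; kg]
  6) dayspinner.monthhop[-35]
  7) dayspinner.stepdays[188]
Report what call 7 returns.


! 1. dayspinner.gapto(d=2137-11-13) -> ToolError: no date set
! 2. measurebox.express(v=365, u_from=C, u_to=K) -> 12763/20
! 3. dayspinner.pin(d=1779-11-29) -> 1779-11-29
! 4. measurebox.express(v=55, u_from=oz, u_to=kg) -> 498951607/320000000
! 5. measurebox.express(v=9639, u_from=lb, u_to=kg) -> 437217685443/100000000
! 6. dayspinner.monthhop(n=-35) -> 1776-12-29
! 7. dayspinner.stepdays(n=188) -> 1777-07-05

Answer: 1777-07-05


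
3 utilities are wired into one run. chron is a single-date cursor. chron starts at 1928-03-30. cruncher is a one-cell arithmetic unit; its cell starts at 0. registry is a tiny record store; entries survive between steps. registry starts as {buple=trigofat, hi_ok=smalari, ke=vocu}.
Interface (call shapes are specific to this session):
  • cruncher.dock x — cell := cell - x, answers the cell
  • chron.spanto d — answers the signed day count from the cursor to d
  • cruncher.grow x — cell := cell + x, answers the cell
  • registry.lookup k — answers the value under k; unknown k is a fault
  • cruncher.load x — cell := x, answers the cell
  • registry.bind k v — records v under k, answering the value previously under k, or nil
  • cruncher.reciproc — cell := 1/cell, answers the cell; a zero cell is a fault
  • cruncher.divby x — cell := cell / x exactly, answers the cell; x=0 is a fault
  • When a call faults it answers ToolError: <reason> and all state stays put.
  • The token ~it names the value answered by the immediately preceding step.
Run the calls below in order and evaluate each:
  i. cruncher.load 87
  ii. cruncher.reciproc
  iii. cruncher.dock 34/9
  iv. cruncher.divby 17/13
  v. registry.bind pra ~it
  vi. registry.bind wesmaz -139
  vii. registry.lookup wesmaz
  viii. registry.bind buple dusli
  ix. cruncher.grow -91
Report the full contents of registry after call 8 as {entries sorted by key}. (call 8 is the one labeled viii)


Answer: {buple=dusli, hi_ok=smalari, ke=vocu, pra=-12779/4437, wesmaz=-139}

Derivation:
> cruncher.load x→87
[out] 87
> cruncher.reciproc
[out] 1/87
> cruncher.dock x→34/9
[out] -983/261
> cruncher.divby x→17/13
[out] -12779/4437
> registry.bind k→pra v→~it
[out] nil
> registry.bind k→wesmaz v→-139
[out] nil
> registry.lookup k→wesmaz
[out] -139
> registry.bind k→buple v→dusli
[out] trigofat
> cruncher.grow x→-91
[out] -416546/4437


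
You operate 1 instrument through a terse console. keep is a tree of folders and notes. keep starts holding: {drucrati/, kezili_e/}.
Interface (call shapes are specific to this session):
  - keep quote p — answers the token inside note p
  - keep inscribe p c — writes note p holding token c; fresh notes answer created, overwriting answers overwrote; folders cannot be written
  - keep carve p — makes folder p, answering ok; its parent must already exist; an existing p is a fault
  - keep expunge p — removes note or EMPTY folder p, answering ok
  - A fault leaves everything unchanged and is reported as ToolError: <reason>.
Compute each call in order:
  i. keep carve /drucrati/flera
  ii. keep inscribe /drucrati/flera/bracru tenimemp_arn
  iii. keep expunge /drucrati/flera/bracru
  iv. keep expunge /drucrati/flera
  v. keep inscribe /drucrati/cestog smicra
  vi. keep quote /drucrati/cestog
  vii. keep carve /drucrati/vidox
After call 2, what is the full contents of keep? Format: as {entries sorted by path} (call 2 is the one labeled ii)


Answer: {drucrati/, drucrati/flera/, drucrati/flera/bracru=tenimemp_arn, kezili_e/}

Derivation:
// keep carve(p→/drucrati/flera) == ok
// keep inscribe(p→/drucrati/flera/bracru, c→tenimemp_arn) == created
// keep expunge(p→/drucrati/flera/bracru) == ok
// keep expunge(p→/drucrati/flera) == ok
// keep inscribe(p→/drucrati/cestog, c→smicra) == created
// keep quote(p→/drucrati/cestog) == smicra
// keep carve(p→/drucrati/vidox) == ok
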